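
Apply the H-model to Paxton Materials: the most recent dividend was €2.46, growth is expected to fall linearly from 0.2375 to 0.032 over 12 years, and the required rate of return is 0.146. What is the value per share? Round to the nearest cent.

€48.88

H-model: P₀ = D₀[(1+g_L) + H(g_S−g_L)]/(r−g_L), with H = 12/2 = 6.
P₀ = 2.46 × [(1+0.032) + 6×(0.2375−0.032)] / (0.146−0.032)
   = 2.46 × 2.2650 / 0.114 = 48.8763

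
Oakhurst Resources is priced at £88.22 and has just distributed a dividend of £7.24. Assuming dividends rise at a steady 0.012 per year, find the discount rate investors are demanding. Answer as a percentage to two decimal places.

9.51%

Rearranging the constant-growth DDM: r = D₁/P₀ + g.
D₁ = 7.24 × (1 + 0.012) = 7.3269.
r = 7.3269 / 88.22 + 0.012 = 0.08305 + 0.012 = 0.09505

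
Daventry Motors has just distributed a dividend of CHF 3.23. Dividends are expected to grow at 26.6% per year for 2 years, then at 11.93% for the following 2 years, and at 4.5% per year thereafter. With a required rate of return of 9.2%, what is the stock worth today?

CHF 118.51

Three-stage DDM. Project D₁…D_4; terminal Gordon value at t=4 with g = 0.045; discount at r = 0.092.
D_1 = 4.0892
D_2 = 5.1769
D_3 = 5.7945
D_4 = 6.4858
TV_4 = 6.7777/(0.092−0.045) = 144.2054
P₀ = Σ Dₜ/(1+r)ᵗ + TV_4/(1+r)^4 = 118.5094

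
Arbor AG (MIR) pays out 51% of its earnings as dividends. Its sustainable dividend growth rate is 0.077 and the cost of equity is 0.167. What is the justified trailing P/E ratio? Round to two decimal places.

6.10

Justified trailing P/E = b(1+g)/(r−g) = 0.51×(1+0.077)/(0.167−0.077) = 6.1030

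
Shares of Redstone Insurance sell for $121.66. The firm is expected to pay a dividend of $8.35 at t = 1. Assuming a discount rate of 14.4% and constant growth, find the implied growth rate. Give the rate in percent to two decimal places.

From P₀ = D₁/(r − g), the implied growth is g = r − D₁/P₀.
g = 0.144 − 8.35/121.66 = 0.144 − 0.06863 = 0.07537

7.54%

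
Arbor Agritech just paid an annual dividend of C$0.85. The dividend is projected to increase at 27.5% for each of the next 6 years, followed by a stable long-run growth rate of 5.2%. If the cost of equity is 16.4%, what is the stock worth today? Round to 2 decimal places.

Two-stage DDM. Project D₁…D_6 at 0.275, terminal growth 0.052, discount at r = 0.164.
D_1 = 1.0837
D_2 = 1.3818
D_3 = 1.7618
D_4 = 2.2463
D_5 = 2.8640
D_6 = 3.6516
Terminal value at t=6: TV = D_7/(r−g) = 3.8415/(0.164−0.052) = 34.2987
P₀ = 1.0837/(1+0.164)^1 + 1.3818/(1+0.164)^2 + 1.7618/(1+0.164)^3 + 2.2463/(1+0.164)^4 + 2.8640/(1+0.164)^5 + 3.6516/(1+0.164)^6 + 34.2987/(1+0.164)^6 = 20.8899

C$20.89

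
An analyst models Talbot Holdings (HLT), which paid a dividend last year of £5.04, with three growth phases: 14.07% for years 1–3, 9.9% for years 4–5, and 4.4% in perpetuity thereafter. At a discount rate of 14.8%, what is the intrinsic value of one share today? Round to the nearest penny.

Three-stage DDM. Project D₁…D_5; terminal Gordon value at t=5 with g = 0.044; discount at r = 0.148.
D_1 = 5.7491
D_2 = 6.5580
D_3 = 7.4807
D_4 = 8.2213
D_5 = 9.0353
TV_5 = 9.4328/(0.148−0.044) = 90.7000
P₀ = Σ Dₜ/(1+r)ᵗ + TV_5/(1+r)^5 = 69.6814

£69.68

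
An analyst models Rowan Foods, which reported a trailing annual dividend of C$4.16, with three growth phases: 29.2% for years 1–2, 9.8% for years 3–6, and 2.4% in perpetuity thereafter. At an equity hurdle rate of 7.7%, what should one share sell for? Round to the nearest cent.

Three-stage DDM. Project D₁…D_6; terminal Gordon value at t=6 with g = 0.024; discount at r = 0.077.
D_1 = 5.3747
D_2 = 6.9441
D_3 = 7.6247
D_4 = 8.3719
D_5 = 9.1923
D_6 = 10.0932
TV_6 = 10.3354/(0.077−0.024) = 195.0077
P₀ = Σ Dₜ/(1+r)ᵗ + TV_6/(1+r)^6 = 161.0704

C$161.07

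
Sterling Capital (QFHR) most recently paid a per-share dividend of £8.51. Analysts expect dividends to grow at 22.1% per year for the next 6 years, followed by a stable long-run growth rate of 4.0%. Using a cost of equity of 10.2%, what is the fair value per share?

Two-stage DDM. Project D₁…D_6 at 0.221, terminal growth 0.04, discount at r = 0.102.
D_1 = 10.3907
D_2 = 12.6871
D_3 = 15.4909
D_4 = 18.9144
D_5 = 23.0945
D_6 = 28.1983
Terminal value at t=6: TV = D_7/(r−g) = 29.3263/(0.102−0.04) = 473.0044
P₀ = 10.3907/(1+0.102)^1 + 12.6871/(1+0.102)^2 + 15.4909/(1+0.102)^3 + 18.9144/(1+0.102)^4 + 23.0945/(1+0.102)^5 + 28.1983/(1+0.102)^6 + 473.0044/(1+0.102)^6 = 338.3359

£338.34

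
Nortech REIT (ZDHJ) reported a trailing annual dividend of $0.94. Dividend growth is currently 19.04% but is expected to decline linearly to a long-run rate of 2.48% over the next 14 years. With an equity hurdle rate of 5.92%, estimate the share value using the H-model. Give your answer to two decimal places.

H-model: P₀ = D₀[(1+g_L) + H(g_S−g_L)]/(r−g_L), with H = 14/2 = 7.
P₀ = 0.94 × [(1+0.0248) + 7×(0.1904−0.0248)] / (0.0592−0.0248)
   = 0.94 × 2.1840 / 0.0344 = 59.6791

$59.68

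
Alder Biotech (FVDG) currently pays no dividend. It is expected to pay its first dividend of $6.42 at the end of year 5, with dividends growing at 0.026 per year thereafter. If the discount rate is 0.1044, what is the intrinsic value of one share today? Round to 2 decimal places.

$55.04

Deferred-dividend DDM. At t=4 the remaining stream is a growing perpetuity with first payment D_5 = 6.42.
V_4 = D_5/(r−g) = 6.42/(0.1044−0.026) = 81.8878
P₀ = V_4/(1+r)^4 = 81.8878/(1+0.1044)^4 = 55.0444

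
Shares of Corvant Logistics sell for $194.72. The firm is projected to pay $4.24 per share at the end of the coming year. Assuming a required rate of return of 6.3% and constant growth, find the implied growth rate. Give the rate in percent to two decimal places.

From P₀ = D₁/(r − g), the implied growth is g = r − D₁/P₀.
g = 0.063 − 4.24/194.72 = 0.063 − 0.02177 = 0.04123

4.12%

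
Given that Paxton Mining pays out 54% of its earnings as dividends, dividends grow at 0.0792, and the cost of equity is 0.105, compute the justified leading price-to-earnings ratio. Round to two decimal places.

20.93

Justified leading P/E = b/(r−g) = 0.54/(0.105−0.0792) = 20.9302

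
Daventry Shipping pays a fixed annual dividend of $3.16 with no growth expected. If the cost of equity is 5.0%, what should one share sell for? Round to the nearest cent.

$63.20

Zero-growth DDM (perpetuity): P₀ = D/r = 3.16 / 0.05 = 63.2000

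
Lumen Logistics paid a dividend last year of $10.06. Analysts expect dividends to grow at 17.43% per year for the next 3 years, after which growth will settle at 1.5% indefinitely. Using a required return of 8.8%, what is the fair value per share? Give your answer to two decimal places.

Two-stage DDM. Project D₁…D_3 at 0.1743, terminal growth 0.015, discount at r = 0.088.
D_1 = 11.8135
D_2 = 13.8725
D_3 = 16.2905
Terminal value at t=3: TV = D_4/(r−g) = 16.5349/(0.088−0.015) = 226.5053
P₀ = 11.8135/(1+0.088)^1 + 13.8725/(1+0.088)^2 + 16.2905/(1+0.088)^3 + 226.5053/(1+0.088)^3 = 211.0959

$211.10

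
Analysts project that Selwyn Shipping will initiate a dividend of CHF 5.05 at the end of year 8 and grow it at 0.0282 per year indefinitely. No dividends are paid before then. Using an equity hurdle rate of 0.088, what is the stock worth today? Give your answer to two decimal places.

CHF 46.79

Deferred-dividend DDM. At t=7 the remaining stream is a growing perpetuity with first payment D_8 = 5.05.
V_7 = D_8/(r−g) = 5.05/(0.088−0.0282) = 84.4482
P₀ = V_7/(1+r)^7 = 84.4482/(1+0.088)^7 = 46.7938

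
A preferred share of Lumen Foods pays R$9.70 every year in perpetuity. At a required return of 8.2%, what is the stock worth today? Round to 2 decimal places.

Zero-growth DDM (perpetuity): P₀ = D/r = 9.70 / 0.082 = 118.2927

R$118.29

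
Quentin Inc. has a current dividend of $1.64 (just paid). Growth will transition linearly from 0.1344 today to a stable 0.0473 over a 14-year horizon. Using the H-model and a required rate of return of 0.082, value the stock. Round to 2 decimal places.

H-model: P₀ = D₀[(1+g_L) + H(g_S−g_L)]/(r−g_L), with H = 14/2 = 7.
P₀ = 1.64 × [(1+0.0473) + 7×(0.1344−0.0473)] / (0.082−0.0473)
   = 1.64 × 1.6570 / 0.0347 = 78.3135

$78.31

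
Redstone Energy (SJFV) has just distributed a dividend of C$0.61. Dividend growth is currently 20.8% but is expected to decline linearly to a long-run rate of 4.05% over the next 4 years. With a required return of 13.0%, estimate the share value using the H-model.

C$9.37

H-model: P₀ = D₀[(1+g_L) + H(g_S−g_L)]/(r−g_L), with H = 4/2 = 2.
P₀ = 0.61 × [(1+0.0405) + 2×(0.208−0.0405)] / (0.13−0.0405)
   = 0.61 × 1.3755 / 0.0895 = 9.3749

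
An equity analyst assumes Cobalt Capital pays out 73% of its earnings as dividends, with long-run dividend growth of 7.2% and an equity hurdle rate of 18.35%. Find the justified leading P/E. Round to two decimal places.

Justified leading P/E = b/(r−g) = 0.73/(0.1835−0.072) = 6.5471

6.55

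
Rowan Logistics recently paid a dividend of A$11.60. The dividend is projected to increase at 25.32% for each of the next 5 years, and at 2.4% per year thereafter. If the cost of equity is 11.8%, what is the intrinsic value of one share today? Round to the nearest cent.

Two-stage DDM. Project D₁…D_5 at 0.2532, terminal growth 0.024, discount at r = 0.118.
D_1 = 14.5371
D_2 = 18.2179
D_3 = 22.8307
D_4 = 28.6114
D_5 = 35.8558
Terminal value at t=5: TV = D_6/(r−g) = 36.7164/(0.118−0.024) = 390.5998
P₀ = 14.5371/(1+0.118)^1 + 18.2179/(1+0.118)^2 + 22.8307/(1+0.118)^3 + 28.6114/(1+0.118)^4 + 35.8558/(1+0.118)^5 + 390.5998/(1+0.118)^5 = 306.3839

A$306.38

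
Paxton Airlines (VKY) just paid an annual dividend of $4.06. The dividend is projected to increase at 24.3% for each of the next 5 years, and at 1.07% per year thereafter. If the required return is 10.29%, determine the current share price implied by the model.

$110.40

Two-stage DDM. Project D₁…D_5 at 0.243, terminal growth 0.0107, discount at r = 0.1029.
D_1 = 5.0466
D_2 = 6.2729
D_3 = 7.7972
D_4 = 9.6919
D_5 = 12.0471
Terminal value at t=5: TV = D_6/(r−g) = 12.1760/(0.1029−0.0107) = 132.0605
P₀ = 5.0466/(1+0.1029)^1 + 6.2729/(1+0.1029)^2 + 7.7972/(1+0.1029)^3 + 9.6919/(1+0.1029)^4 + 12.0471/(1+0.1029)^5 + 132.0605/(1+0.1029)^5 = 110.4044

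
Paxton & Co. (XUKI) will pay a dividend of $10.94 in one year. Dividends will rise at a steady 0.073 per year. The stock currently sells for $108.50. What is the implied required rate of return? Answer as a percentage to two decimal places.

Rearranging the constant-growth DDM: r = D₁/P₀ + g.
r = 10.9400 / 108.50 + 0.073 = 0.10083 + 0.073 = 0.17383

17.38%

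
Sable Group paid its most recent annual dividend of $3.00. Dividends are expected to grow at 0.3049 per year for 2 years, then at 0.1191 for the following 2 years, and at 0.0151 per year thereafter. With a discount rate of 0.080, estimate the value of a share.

Three-stage DDM. Project D₁…D_4; terminal Gordon value at t=4 with g = 0.0151; discount at r = 0.08.
D_1 = 3.9147
D_2 = 5.1083
D_3 = 5.7167
D_4 = 6.3975
TV_4 = 6.4942/(0.08−0.0151) = 100.0639
P₀ = Σ Dₜ/(1+r)ᵗ + TV_4/(1+r)^4 = 90.7947

$90.79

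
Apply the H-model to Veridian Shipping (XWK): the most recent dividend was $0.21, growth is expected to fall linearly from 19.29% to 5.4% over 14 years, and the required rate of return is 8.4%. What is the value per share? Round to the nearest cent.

H-model: P₀ = D₀[(1+g_L) + H(g_S−g_L)]/(r−g_L), with H = 14/2 = 7.
P₀ = 0.21 × [(1+0.054) + 7×(0.1929−0.054)] / (0.084−0.054)
   = 0.21 × 2.0263 / 0.03 = 14.1841

$14.18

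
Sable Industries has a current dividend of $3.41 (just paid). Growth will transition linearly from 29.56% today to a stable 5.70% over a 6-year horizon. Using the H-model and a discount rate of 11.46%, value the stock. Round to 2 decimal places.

H-model: P₀ = D₀[(1+g_L) + H(g_S−g_L)]/(r−g_L), with H = 6/2 = 3.
P₀ = 3.41 × [(1+0.057) + 3×(0.2956−0.057)] / (0.1146−0.057)
   = 3.41 × 1.7728 / 0.0576 = 104.9522

$104.95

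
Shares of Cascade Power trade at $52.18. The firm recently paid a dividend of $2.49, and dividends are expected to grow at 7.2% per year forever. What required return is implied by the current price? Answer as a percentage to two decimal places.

12.32%

Rearranging the constant-growth DDM: r = D₁/P₀ + g.
D₁ = 2.49 × (1 + 0.072) = 2.6693.
r = 2.6693 / 52.18 + 0.072 = 0.05116 + 0.072 = 0.12316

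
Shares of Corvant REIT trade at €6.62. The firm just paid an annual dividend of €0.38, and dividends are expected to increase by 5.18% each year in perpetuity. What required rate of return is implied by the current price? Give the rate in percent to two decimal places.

Rearranging the constant-growth DDM: r = D₁/P₀ + g.
D₁ = 0.38 × (1 + 0.0518) = 0.3997.
r = 0.3997 / 6.62 + 0.0518 = 0.06038 + 0.0518 = 0.11218

11.22%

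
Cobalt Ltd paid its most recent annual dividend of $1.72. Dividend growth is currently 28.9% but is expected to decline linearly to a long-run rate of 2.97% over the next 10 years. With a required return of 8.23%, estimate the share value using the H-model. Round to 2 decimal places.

H-model: P₀ = D₀[(1+g_L) + H(g_S−g_L)]/(r−g_L), with H = 10/2 = 5.
P₀ = 1.72 × [(1+0.0297) + 5×(0.289−0.0297)] / (0.0823−0.0297)
   = 1.72 × 2.3262 / 0.0526 = 76.0659

$76.07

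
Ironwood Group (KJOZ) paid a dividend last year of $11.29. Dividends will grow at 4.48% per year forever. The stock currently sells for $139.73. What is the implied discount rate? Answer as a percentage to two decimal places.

12.92%

Rearranging the constant-growth DDM: r = D₁/P₀ + g.
D₁ = 11.29 × (1 + 0.0448) = 11.7958.
r = 11.7958 / 139.73 + 0.0448 = 0.08442 + 0.0448 = 0.12922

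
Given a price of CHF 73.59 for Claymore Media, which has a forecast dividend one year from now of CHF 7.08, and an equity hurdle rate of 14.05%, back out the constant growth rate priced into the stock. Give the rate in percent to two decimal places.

4.43%

From P₀ = D₁/(r − g), the implied growth is g = r − D₁/P₀.
g = 0.1405 − 7.08/73.59 = 0.1405 − 0.09621 = 0.04429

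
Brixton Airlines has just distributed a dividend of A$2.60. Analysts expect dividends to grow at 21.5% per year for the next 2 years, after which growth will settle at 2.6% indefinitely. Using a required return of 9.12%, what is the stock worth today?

Two-stage DDM. Project D₁…D_2 at 0.215, terminal growth 0.026, discount at r = 0.0912.
D_1 = 3.1590
D_2 = 3.8382
Terminal value at t=2: TV = D_3/(r−g) = 3.9380/(0.0912−0.026) = 60.3984
P₀ = 3.1590/(1+0.0912)^1 + 3.8382/(1+0.0912)^2 + 60.3984/(1+0.0912)^2 = 56.8428

A$56.84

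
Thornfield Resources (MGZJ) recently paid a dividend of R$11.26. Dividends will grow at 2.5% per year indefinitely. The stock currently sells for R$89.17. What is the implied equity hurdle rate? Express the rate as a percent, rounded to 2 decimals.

Rearranging the constant-growth DDM: r = D₁/P₀ + g.
D₁ = 11.26 × (1 + 0.025) = 11.5415.
r = 11.5415 / 89.17 + 0.025 = 0.12943 + 0.025 = 0.15443

15.44%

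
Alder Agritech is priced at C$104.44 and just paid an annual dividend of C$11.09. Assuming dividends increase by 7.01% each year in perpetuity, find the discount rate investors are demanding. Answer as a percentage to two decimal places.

Rearranging the constant-growth DDM: r = D₁/P₀ + g.
D₁ = 11.09 × (1 + 0.0701) = 11.8674.
r = 11.8674 / 104.44 + 0.0701 = 0.11363 + 0.0701 = 0.18373

18.37%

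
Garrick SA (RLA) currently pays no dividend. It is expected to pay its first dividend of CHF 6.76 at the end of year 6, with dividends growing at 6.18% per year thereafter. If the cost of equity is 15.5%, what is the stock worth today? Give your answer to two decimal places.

Deferred-dividend DDM. At t=5 the remaining stream is a growing perpetuity with first payment D_6 = 6.76.
V_5 = D_6/(r−g) = 6.76/(0.155−0.0618) = 72.5322
P₀ = V_5/(1+r)^5 = 72.5322/(1+0.155)^5 = 35.2875

CHF 35.29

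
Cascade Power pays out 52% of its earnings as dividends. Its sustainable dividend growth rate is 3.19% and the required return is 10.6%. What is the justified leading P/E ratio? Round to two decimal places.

7.02

Justified leading P/E = b/(r−g) = 0.52/(0.106−0.0319) = 7.0175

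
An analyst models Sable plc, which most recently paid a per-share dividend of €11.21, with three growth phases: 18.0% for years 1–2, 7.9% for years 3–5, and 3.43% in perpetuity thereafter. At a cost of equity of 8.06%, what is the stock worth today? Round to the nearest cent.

€362.88

Three-stage DDM. Project D₁…D_5; terminal Gordon value at t=5 with g = 0.0343; discount at r = 0.0806.
D_1 = 13.2278
D_2 = 15.6088
D_3 = 16.8419
D_4 = 18.1724
D_5 = 19.6080
TV_5 = 20.2806/(0.0806−0.0343) = 438.0256
P₀ = Σ Dₜ/(1+r)ᵗ + TV_5/(1+r)^5 = 362.8774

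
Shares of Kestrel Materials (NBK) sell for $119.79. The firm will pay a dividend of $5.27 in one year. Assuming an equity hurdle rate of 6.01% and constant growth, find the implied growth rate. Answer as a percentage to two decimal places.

1.61%

From P₀ = D₁/(r − g), the implied growth is g = r − D₁/P₀.
g = 0.0601 − 5.27/119.79 = 0.0601 − 0.04399 = 0.01611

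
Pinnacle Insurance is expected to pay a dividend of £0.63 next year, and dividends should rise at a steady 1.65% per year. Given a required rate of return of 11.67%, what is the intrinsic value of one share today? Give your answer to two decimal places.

£6.29

Gordon growth model: P₀ = D₁/(r − g), with D₁ = 0.63 given directly.
P₀ = 0.6300 / (0.1167 − 0.0165) = 0.6300 / 0.1002 = 6.2874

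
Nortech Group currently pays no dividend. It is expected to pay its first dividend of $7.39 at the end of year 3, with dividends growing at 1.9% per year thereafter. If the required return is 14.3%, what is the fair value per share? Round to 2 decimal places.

Deferred-dividend DDM. At t=2 the remaining stream is a growing perpetuity with first payment D_3 = 7.39.
V_2 = D_3/(r−g) = 7.39/(0.143−0.019) = 59.5968
P₀ = V_2/(1+r)^2 = 59.5968/(1+0.143)^2 = 45.6174

$45.62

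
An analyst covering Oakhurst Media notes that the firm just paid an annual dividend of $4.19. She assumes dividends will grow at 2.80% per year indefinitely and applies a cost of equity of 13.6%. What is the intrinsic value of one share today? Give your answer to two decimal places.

Gordon growth model: P₀ = D₁/(r − g). D₁ = 4.19 × (1 + 0.028) = 4.3073.
P₀ = 4.3073 / (0.136 − 0.028) = 4.3073 / 0.108 = 39.8826

$39.88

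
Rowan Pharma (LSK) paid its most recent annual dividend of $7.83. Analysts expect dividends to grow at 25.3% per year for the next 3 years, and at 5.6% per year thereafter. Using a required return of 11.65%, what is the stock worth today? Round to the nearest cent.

Two-stage DDM. Project D₁…D_3 at 0.253, terminal growth 0.056, discount at r = 0.1165.
D_1 = 9.8110
D_2 = 12.2932
D_3 = 15.4033
Terminal value at t=3: TV = D_4/(r−g) = 16.2659/(0.1165−0.056) = 268.8583
P₀ = 9.8110/(1+0.1165)^1 + 12.2932/(1+0.1165)^2 + 15.4033/(1+0.1165)^3 + 268.8583/(1+0.1165)^3 = 222.8895

$222.89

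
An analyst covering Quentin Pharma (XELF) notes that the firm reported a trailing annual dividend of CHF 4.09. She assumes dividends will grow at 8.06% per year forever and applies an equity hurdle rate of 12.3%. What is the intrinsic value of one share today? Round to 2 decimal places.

Gordon growth model: P₀ = D₁/(r − g). D₁ = 4.09 × (1 + 0.0806) = 4.4197.
P₀ = 4.4197 / (0.123 − 0.0806) = 4.4197 / 0.0424 = 104.2371

CHF 104.24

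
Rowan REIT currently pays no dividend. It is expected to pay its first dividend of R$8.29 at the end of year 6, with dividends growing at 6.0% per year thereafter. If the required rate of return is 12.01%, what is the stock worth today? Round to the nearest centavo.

Deferred-dividend DDM. At t=5 the remaining stream is a growing perpetuity with first payment D_6 = 8.29.
V_5 = D_6/(r−g) = 8.29/(0.1201−0.06) = 137.9368
P₀ = V_5/(1+r)^5 = 137.9368/(1+0.1201)^5 = 78.2341

R$78.23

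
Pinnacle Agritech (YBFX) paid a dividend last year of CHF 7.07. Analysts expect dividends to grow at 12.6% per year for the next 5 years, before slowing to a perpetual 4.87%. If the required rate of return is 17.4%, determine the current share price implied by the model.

Two-stage DDM. Project D₁…D_5 at 0.126, terminal growth 0.0487, discount at r = 0.174.
D_1 = 7.9608
D_2 = 8.9639
D_3 = 10.0933
D_4 = 11.3651
D_5 = 12.7971
Terminal value at t=5: TV = D_6/(r−g) = 13.4203/(0.174−0.0487) = 107.1054
P₀ = 7.9608/(1+0.174)^1 + 8.9639/(1+0.174)^2 + 10.0933/(1+0.174)^3 + 11.3651/(1+0.174)^4 + 12.7971/(1+0.174)^5 + 107.1054/(1+0.174)^5 = 79.2687

CHF 79.27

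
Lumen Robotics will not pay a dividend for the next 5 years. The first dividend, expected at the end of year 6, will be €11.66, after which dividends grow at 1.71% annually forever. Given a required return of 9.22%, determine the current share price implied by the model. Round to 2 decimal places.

Deferred-dividend DDM. At t=5 the remaining stream is a growing perpetuity with first payment D_6 = 11.66.
V_5 = D_6/(r−g) = 11.66/(0.0922−0.0171) = 155.2597
P₀ = V_5/(1+r)^5 = 155.2597/(1+0.0922)^5 = 99.8959

€99.90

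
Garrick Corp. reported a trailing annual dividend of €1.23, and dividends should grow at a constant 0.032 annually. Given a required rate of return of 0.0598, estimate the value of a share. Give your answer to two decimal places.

€45.66

Gordon growth model: P₀ = D₁/(r − g). D₁ = 1.23 × (1 + 0.032) = 1.2694.
P₀ = 1.2694 / (0.0598 − 0.032) = 1.2694 / 0.0278 = 45.6604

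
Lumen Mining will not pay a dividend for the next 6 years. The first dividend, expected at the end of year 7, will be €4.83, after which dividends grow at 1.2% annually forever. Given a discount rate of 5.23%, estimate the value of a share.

€88.27

Deferred-dividend DDM. At t=6 the remaining stream is a growing perpetuity with first payment D_7 = 4.83.
V_6 = D_7/(r−g) = 4.83/(0.0523−0.012) = 119.8511
P₀ = V_6/(1+r)^6 = 119.8511/(1+0.0523)^6 = 88.2683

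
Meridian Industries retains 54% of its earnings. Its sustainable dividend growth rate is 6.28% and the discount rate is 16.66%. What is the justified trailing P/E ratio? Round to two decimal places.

4.71

Payout ratio b = 1 − 0.54 = 0.46.
Justified trailing P/E = b(1+g)/(r−g) = 0.46×(1+0.0628)/(0.1666−0.0628) = 4.7099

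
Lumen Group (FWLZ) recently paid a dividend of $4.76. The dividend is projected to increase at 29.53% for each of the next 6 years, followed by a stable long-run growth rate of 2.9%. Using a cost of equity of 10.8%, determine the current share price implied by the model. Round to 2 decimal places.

Two-stage DDM. Project D₁…D_6 at 0.2953, terminal growth 0.029, discount at r = 0.108.
D_1 = 6.1656
D_2 = 7.9863
D_3 = 10.3447
D_4 = 13.3995
D_5 = 17.3564
D_6 = 22.4817
Terminal value at t=6: TV = D_7/(r−g) = 23.1337/(0.108−0.029) = 292.8313
P₀ = 6.1656/(1+0.108)^1 + 7.9863/(1+0.108)^2 + 10.3447/(1+0.108)^3 + 13.3995/(1+0.108)^4 + 17.3564/(1+0.108)^5 + 22.4817/(1+0.108)^6 + 292.8313/(1+0.108)^6 = 209.3722

$209.37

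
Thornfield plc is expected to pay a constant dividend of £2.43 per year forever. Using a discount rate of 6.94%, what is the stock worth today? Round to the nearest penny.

Zero-growth DDM (perpetuity): P₀ = D/r = 2.43 / 0.0694 = 35.0144

£35.01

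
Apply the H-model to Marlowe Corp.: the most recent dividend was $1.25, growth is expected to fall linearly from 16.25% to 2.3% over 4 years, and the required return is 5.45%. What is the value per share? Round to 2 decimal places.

$51.67

H-model: P₀ = D₀[(1+g_L) + H(g_S−g_L)]/(r−g_L), with H = 4/2 = 2.
P₀ = 1.25 × [(1+0.023) + 2×(0.1625−0.023)] / (0.0545−0.023)
   = 1.25 × 1.3020 / 0.0315 = 51.6667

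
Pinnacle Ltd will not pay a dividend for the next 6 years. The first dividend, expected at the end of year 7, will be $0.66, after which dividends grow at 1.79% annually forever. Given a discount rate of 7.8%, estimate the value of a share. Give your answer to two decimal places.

$7.00

Deferred-dividend DDM. At t=6 the remaining stream is a growing perpetuity with first payment D_7 = 0.66.
V_6 = D_7/(r−g) = 0.66/(0.078−0.0179) = 10.9817
P₀ = V_6/(1+r)^6 = 10.9817/(1+0.078)^6 = 6.9977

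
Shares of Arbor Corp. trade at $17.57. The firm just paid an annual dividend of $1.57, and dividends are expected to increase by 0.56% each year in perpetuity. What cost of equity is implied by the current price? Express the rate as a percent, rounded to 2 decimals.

Rearranging the constant-growth DDM: r = D₁/P₀ + g.
D₁ = 1.57 × (1 + 0.0056) = 1.5788.
r = 1.5788 / 17.57 + 0.0056 = 0.08986 + 0.0056 = 0.09546

9.55%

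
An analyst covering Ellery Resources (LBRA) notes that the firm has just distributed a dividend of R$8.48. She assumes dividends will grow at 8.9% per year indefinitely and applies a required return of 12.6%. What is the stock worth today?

R$249.59

Gordon growth model: P₀ = D₁/(r − g). D₁ = 8.48 × (1 + 0.089) = 9.2347.
P₀ = 9.2347 / (0.126 − 0.089) = 9.2347 / 0.037 = 249.5870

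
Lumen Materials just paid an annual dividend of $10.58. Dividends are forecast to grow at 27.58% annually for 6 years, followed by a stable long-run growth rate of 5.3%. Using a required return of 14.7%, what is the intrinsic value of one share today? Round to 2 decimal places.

Two-stage DDM. Project D₁…D_6 at 0.2758, terminal growth 0.053, discount at r = 0.147.
D_1 = 13.4980
D_2 = 17.2207
D_3 = 21.9702
D_4 = 28.0295
D_5 = 35.7601
D_6 = 45.6227
Terminal value at t=6: TV = D_7/(r−g) = 48.0407/(0.147−0.053) = 511.0716
P₀ = 13.4980/(1+0.147)^1 + 17.2207/(1+0.147)^2 + 21.9702/(1+0.147)^3 + 28.0295/(1+0.147)^4 + 35.7601/(1+0.147)^5 + 45.6227/(1+0.147)^6 + 511.0716/(1+0.147)^6 = 318.1001

$318.10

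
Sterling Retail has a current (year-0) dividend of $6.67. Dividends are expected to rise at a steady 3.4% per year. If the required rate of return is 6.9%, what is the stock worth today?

Gordon growth model: P₀ = D₁/(r − g). D₁ = 6.67 × (1 + 0.034) = 6.8968.
P₀ = 6.8968 / (0.069 − 0.034) = 6.8968 / 0.035 = 197.0509

$197.05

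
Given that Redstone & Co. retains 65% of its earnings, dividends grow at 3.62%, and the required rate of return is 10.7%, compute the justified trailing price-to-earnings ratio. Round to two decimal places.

Payout ratio b = 1 − 0.65 = 0.35.
Justified trailing P/E = b(1+g)/(r−g) = 0.35×(1+0.0362)/(0.107−0.0362) = 5.1225

5.12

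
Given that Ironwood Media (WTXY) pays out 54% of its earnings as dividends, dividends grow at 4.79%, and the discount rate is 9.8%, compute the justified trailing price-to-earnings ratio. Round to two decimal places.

Justified trailing P/E = b(1+g)/(r−g) = 0.54×(1+0.0479)/(0.098−0.0479) = 11.2947

11.29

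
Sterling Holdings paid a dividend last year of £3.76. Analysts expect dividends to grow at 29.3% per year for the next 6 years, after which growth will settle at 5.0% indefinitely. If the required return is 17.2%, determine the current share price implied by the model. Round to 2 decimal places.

Two-stage DDM. Project D₁…D_6 at 0.293, terminal growth 0.05, discount at r = 0.172.
D_1 = 4.8617
D_2 = 6.2862
D_3 = 8.1280
D_4 = 10.5095
D_5 = 13.5888
D_6 = 17.5703
Terminal value at t=6: TV = D_7/(r−g) = 18.4488/(0.172−0.05) = 151.2197
P₀ = 4.8617/(1+0.172)^1 + 6.2862/(1+0.172)^2 + 8.1280/(1+0.172)^3 + 10.5095/(1+0.172)^4 + 13.5888/(1+0.172)^5 + 17.5703/(1+0.172)^6 + 151.2197/(1+0.172)^6 = 90.6191

£90.62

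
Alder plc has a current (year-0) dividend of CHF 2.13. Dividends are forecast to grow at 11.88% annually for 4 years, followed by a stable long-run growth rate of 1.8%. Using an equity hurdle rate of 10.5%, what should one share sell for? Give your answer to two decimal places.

CHF 34.98

Two-stage DDM. Project D₁…D_4 at 0.1188, terminal growth 0.018, discount at r = 0.105.
D_1 = 2.3830
D_2 = 2.6661
D_3 = 2.9829
D_4 = 3.3373
Terminal value at t=4: TV = D_5/(r−g) = 3.3973/(0.105−0.018) = 39.0497
P₀ = 2.3830/(1+0.105)^1 + 2.6661/(1+0.105)^2 + 2.9829/(1+0.105)^3 + 3.3373/(1+0.105)^4 + 39.0497/(1+0.105)^4 = 34.9814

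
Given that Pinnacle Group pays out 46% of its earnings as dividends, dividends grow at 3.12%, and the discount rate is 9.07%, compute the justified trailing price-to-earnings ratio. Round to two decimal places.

Justified trailing P/E = b(1+g)/(r−g) = 0.46×(1+0.0312)/(0.0907−0.0312) = 7.9723

7.97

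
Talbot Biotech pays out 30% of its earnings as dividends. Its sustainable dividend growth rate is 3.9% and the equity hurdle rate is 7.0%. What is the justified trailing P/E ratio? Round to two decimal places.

Justified trailing P/E = b(1+g)/(r−g) = 0.30×(1+0.039)/(0.07−0.039) = 10.0548

10.05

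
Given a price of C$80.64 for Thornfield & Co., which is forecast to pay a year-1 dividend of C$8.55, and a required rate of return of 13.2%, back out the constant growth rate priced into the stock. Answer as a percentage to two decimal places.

From P₀ = D₁/(r − g), the implied growth is g = r − D₁/P₀.
g = 0.132 − 8.55/80.64 = 0.132 − 0.10603 = 0.02597

2.60%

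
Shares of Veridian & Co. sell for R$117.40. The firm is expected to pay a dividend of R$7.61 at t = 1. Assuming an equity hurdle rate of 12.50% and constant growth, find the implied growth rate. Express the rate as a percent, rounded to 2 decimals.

From P₀ = D₁/(r − g), the implied growth is g = r − D₁/P₀.
g = 0.125 − 7.61/117.40 = 0.125 − 0.06482 = 0.06018

6.02%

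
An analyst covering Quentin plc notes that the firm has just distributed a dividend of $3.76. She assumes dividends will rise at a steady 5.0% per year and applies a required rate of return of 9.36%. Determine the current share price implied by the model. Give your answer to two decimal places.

Gordon growth model: P₀ = D₁/(r − g). D₁ = 3.76 × (1 + 0.05) = 3.9480.
P₀ = 3.9480 / (0.0936 − 0.05) = 3.9480 / 0.0436 = 90.5505

$90.55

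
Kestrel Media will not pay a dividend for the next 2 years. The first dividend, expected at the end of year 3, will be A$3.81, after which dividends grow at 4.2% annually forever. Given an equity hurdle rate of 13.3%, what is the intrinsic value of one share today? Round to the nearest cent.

Deferred-dividend DDM. At t=2 the remaining stream is a growing perpetuity with first payment D_3 = 3.81.
V_2 = D_3/(r−g) = 3.81/(0.133−0.042) = 41.8681
P₀ = V_2/(1+r)^2 = 41.8681/(1+0.133)^2 = 32.6155

A$32.62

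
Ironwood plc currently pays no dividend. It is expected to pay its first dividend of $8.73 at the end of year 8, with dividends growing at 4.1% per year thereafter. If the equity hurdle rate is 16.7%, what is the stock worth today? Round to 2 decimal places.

$23.50

Deferred-dividend DDM. At t=7 the remaining stream is a growing perpetuity with first payment D_8 = 8.73.
V_7 = D_8/(r−g) = 8.73/(0.167−0.041) = 69.2857
P₀ = V_7/(1+r)^7 = 69.2857/(1+0.167)^7 = 23.5043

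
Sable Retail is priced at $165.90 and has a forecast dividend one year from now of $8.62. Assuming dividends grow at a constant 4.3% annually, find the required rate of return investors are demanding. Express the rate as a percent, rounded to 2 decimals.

9.50%

Rearranging the constant-growth DDM: r = D₁/P₀ + g.
r = 8.6200 / 165.90 + 0.043 = 0.05196 + 0.043 = 0.09496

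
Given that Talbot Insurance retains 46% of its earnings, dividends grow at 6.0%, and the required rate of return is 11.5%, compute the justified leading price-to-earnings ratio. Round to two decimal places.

9.82

Payout ratio b = 1 − 0.46 = 0.54.
Justified leading P/E = b/(r−g) = 0.54/(0.115−0.06) = 9.8182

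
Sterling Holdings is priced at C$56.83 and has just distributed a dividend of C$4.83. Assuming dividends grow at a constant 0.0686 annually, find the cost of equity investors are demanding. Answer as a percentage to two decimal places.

Rearranging the constant-growth DDM: r = D₁/P₀ + g.
D₁ = 4.83 × (1 + 0.0686) = 5.1613.
r = 5.1613 / 56.83 + 0.0686 = 0.09082 + 0.0686 = 0.15942

15.94%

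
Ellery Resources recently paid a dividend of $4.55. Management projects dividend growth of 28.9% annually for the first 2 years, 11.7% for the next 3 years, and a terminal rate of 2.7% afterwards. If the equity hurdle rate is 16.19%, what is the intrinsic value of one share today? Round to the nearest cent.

$64.06

Three-stage DDM. Project D₁…D_5; terminal Gordon value at t=5 with g = 0.027; discount at r = 0.1619.
D_1 = 5.8649
D_2 = 7.5599
D_3 = 8.4444
D_4 = 9.4324
D_5 = 10.5360
TV_5 = 10.8205/(0.1619−0.027) = 80.2112
P₀ = Σ Dₜ/(1+r)ᵗ + TV_5/(1+r)^5 = 64.0604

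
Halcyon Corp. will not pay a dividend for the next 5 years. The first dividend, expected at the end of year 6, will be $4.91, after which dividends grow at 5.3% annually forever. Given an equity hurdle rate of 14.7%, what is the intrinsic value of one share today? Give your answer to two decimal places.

$26.31

Deferred-dividend DDM. At t=5 the remaining stream is a growing perpetuity with first payment D_6 = 4.91.
V_5 = D_6/(r−g) = 4.91/(0.147−0.053) = 52.2340
P₀ = V_5/(1+r)^5 = 52.2340/(1+0.147)^5 = 26.3110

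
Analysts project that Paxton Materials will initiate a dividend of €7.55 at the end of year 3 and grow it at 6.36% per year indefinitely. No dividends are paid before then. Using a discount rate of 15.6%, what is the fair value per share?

Deferred-dividend DDM. At t=2 the remaining stream is a growing perpetuity with first payment D_3 = 7.55.
V_2 = D_3/(r−g) = 7.55/(0.156−0.0636) = 81.7100
P₀ = V_2/(1+r)^2 = 81.7100/(1+0.156)^2 = 61.1448

€61.14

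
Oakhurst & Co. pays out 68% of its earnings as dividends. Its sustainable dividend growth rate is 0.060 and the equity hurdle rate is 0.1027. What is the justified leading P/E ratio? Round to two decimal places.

15.93

Justified leading P/E = b/(r−g) = 0.68/(0.1027−0.06) = 15.9251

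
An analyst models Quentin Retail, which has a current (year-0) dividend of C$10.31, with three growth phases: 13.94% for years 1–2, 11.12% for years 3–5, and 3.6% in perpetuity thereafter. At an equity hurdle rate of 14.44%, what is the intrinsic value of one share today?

C$138.82

Three-stage DDM. Project D₁…D_5; terminal Gordon value at t=5 with g = 0.036; discount at r = 0.1444.
D_1 = 11.7472
D_2 = 13.3848
D_3 = 14.8732
D_4 = 16.5271
D_5 = 18.3649
TV_5 = 19.0260/(0.1444−0.036) = 175.5166
P₀ = Σ Dₜ/(1+r)ᵗ + TV_5/(1+r)^5 = 138.8194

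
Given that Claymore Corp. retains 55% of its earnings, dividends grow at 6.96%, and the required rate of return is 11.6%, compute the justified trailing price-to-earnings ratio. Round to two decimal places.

Payout ratio b = 1 − 0.55 = 0.45.
Justified trailing P/E = b(1+g)/(r−g) = 0.45×(1+0.0696)/(0.116−0.0696) = 10.3733

10.37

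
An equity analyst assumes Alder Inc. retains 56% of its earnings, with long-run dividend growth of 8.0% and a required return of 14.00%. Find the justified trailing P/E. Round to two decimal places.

Payout ratio b = 1 − 0.56 = 0.44.
Justified trailing P/E = b(1+g)/(r−g) = 0.44×(1+0.08)/(0.14−0.08) = 7.9200

7.92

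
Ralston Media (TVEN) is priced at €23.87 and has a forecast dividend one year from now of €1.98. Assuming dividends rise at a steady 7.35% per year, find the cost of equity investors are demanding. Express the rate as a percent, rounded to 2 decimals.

Rearranging the constant-growth DDM: r = D₁/P₀ + g.
r = 1.9800 / 23.87 + 0.0735 = 0.08295 + 0.0735 = 0.15645

15.64%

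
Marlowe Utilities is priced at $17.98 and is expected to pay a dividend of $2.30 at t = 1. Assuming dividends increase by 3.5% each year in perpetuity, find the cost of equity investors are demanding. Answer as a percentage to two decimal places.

Rearranging the constant-growth DDM: r = D₁/P₀ + g.
r = 2.3000 / 17.98 + 0.035 = 0.12792 + 0.035 = 0.16292

16.29%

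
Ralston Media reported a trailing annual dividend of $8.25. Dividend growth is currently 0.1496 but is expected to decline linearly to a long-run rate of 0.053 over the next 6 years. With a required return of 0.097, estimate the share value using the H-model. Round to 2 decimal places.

$251.77

H-model: P₀ = D₀[(1+g_L) + H(g_S−g_L)]/(r−g_L), with H = 6/2 = 3.
P₀ = 8.25 × [(1+0.053) + 3×(0.1496−0.053)] / (0.097−0.053)
   = 8.25 × 1.3428 / 0.044 = 251.7750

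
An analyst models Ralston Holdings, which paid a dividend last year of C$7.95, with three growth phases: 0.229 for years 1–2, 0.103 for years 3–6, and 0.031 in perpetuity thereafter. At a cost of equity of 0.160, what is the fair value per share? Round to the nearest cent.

C$107.17

Three-stage DDM. Project D₁…D_6; terminal Gordon value at t=6 with g = 0.031; discount at r = 0.16.
D_1 = 9.7706
D_2 = 12.0080
D_3 = 13.2448
D_4 = 14.6090
D_5 = 16.1138
D_6 = 17.7735
TV_6 = 18.3245/(0.16−0.031) = 142.0502
P₀ = Σ Dₜ/(1+r)ᵗ + TV_6/(1+r)^6 = 107.1710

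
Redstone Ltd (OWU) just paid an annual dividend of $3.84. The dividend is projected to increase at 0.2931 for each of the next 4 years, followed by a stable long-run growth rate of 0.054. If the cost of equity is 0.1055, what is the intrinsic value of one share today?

$170.19

Two-stage DDM. Project D₁…D_4 at 0.2931, terminal growth 0.054, discount at r = 0.1055.
D_1 = 4.9655
D_2 = 6.4209
D_3 = 8.3029
D_4 = 10.7364
Terminal value at t=4: TV = D_5/(r−g) = 11.3162/(0.1055−0.054) = 219.7319
P₀ = 4.9655/(1+0.1055)^1 + 6.4209/(1+0.1055)^2 + 8.3029/(1+0.1055)^3 + 10.7364/(1+0.1055)^4 + 219.7319/(1+0.1055)^4 = 170.1946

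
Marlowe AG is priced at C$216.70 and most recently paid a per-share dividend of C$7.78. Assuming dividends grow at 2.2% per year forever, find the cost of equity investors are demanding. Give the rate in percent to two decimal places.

5.87%

Rearranging the constant-growth DDM: r = D₁/P₀ + g.
D₁ = 7.78 × (1 + 0.022) = 7.9512.
r = 7.9512 / 216.70 + 0.022 = 0.03669 + 0.022 = 0.05869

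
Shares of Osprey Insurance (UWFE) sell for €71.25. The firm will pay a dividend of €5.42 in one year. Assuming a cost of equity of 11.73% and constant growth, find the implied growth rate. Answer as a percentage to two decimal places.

4.12%

From P₀ = D₁/(r − g), the implied growth is g = r − D₁/P₀.
g = 0.1173 − 5.42/71.25 = 0.1173 − 0.07607 = 0.04123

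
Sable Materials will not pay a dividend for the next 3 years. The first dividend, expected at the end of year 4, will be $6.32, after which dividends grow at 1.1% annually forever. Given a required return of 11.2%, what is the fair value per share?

$45.51

Deferred-dividend DDM. At t=3 the remaining stream is a growing perpetuity with first payment D_4 = 6.32.
V_3 = D_4/(r−g) = 6.32/(0.112−0.011) = 62.5743
P₀ = V_3/(1+r)^3 = 62.5743/(1+0.112)^3 = 45.5073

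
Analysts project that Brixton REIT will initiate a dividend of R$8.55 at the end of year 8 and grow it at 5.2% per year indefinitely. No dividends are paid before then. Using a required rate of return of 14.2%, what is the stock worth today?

R$37.50

Deferred-dividend DDM. At t=7 the remaining stream is a growing perpetuity with first payment D_8 = 8.55.
V_7 = D_8/(r−g) = 8.55/(0.142−0.052) = 95.0000
P₀ = V_7/(1+r)^7 = 95.0000/(1+0.142)^7 = 37.5026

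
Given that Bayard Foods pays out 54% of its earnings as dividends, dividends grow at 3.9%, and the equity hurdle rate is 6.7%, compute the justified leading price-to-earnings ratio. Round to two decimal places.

19.29

Justified leading P/E = b/(r−g) = 0.54/(0.067−0.039) = 19.2857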